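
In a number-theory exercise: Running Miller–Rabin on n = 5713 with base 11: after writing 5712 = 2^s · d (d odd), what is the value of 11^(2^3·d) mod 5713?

755

n − 1 = 5712 = 2^4 · 357, so s = 4 and d = 357.
x_0 = 11^357 mod 5713 = 4599.
x_1 = 4599^2 mod 5713 = 1275.
x_2 = 1275^2 mod 5713 = 3133.
x_3 = 3133^2 mod 5713 = 755.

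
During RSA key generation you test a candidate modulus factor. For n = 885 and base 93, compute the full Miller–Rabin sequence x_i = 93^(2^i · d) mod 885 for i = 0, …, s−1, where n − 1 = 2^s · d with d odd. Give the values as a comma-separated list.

n − 1 = 884 = 2^2 · 221, so s = 2 and d = 221.
x_0 = 93^221 mod 885 = 168.
x_1 = 168^2 mod 885 = 789.

168, 789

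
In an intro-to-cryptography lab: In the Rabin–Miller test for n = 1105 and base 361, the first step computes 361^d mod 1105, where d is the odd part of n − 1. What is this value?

n − 1 = 1104 = 2^4 · 69, so s = 4 and d = 69.
361^69 mod 1105 = 701.

701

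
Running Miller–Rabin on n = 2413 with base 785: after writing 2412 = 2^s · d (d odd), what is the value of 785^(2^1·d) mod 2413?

n − 1 = 2412 = 2^2 · 603, so s = 2 and d = 603.
x_0 = 785^603 mod 2413 = 1141.
x_1 = 1141^2 mod 2413 = 1274.

1274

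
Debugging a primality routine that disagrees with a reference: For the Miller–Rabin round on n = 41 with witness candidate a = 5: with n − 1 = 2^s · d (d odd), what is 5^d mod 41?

9

n − 1 = 40 = 2^3 · 5, so s = 3 and d = 5.
By repeated squaring, 5^5 ≡ 9 (mod 41).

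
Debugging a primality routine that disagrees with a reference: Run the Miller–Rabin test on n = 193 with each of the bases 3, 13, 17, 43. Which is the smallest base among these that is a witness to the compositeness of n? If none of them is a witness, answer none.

none

n − 1 = 192 = 2^6 · 3, so s = 6 and d = 3.
Base 3: x_0 = 3^3 mod 193 = 27. x_0 is neither 1 nor 192, so continue squaring. x_1 = 27^2 mod 193 = 150. x_2 = 150^2 mod 193 = 112. x_3 = 112^2 mod 193 = 192. x_3 ≡ −1, so 3 is not a witness.
Base 13: x_0 = 13^3 mod 193 = 74. x_0 is neither 1 nor 192, so continue squaring. x_1 = 74^2 mod 193 = 72. x_2 = 72^2 mod 193 = 166. x_3 = 166^2 mod 193 = 150. x_4 = 150^2 mod 193 = 112. x_5 = 112^2 mod 193 = 192. x_5 ≡ −1, so 13 is not a witness.
Base 17: x_0 = 17^3 mod 193 = 88. x_0 is neither 1 nor 192, so continue squaring. x_1 = 88^2 mod 193 = 24. x_2 = 24^2 mod 193 = 190. x_3 = 190^2 mod 193 = 9. x_4 = 9^2 mod 193 = 81. x_5 = 81^2 mod 193 = 192. x_5 ≡ −1, so 17 is not a witness.
Base 43: x_0 = 43^3 mod 193 = 184. x_0 is neither 1 nor 192, so continue squaring. x_1 = 184^2 mod 193 = 81. x_2 = 81^2 mod 193 = 192. x_2 ≡ −1, so 43 is not a witness.
No listed base is a witness for 193.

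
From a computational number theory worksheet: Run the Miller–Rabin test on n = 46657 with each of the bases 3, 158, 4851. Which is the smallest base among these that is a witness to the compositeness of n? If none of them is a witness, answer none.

n − 1 = 46656 = 2^6 · 729, so s = 6 and d = 729.
Base 3: x_0 = 3^729 mod 46657 = 19683. x_0 is neither 1 nor 46656, so continue squaring. x_1 = 19683^2 mod 46657 = 27418. x_2 = 27418^2 mod 46657 = 9140. x_3 = 9140^2 mod 46657 = 23570. x_4 = 23570^2 mod 46657 = 1. x_4 = 1 but x_3 ≠ ±1, a nontrivial square root of 1 — 3 is a witness and 46657 is composite.
Base 158: x_0 = 158^729 mod 46657 = 14357. x_0 is neither 1 nor 46656, so continue squaring. x_1 = 14357^2 mod 46657 = 39480. x_2 = 39480^2 mod 46657 = 1. x_2 = 1 but x_1 ≠ ±1, a nontrivial square root of 1 — 158 is a witness and 46657 is composite.
Base 4851: x_0 = 4851^729 mod 46657 = 44621. x_0 is neither 1 nor 46656, so continue squaring. x_1 = 44621^2 mod 46657 = 39480. x_2 = 39480^2 mod 46657 = 1. x_2 = 1 but x_1 ≠ ±1, a nontrivial square root of 1 — 4851 is a witness and 46657 is composite.
The smallest witness among the given bases is 3.

3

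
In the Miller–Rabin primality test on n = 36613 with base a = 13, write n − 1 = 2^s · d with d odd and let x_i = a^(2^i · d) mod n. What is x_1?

16398

n − 1 = 36612 = 2^2 · 9153, so s = 2 and d = 9153.
x_0 = 13^9153 mod 36613 = 9993.
x_1 = 9993^2 mod 36613 = 16398.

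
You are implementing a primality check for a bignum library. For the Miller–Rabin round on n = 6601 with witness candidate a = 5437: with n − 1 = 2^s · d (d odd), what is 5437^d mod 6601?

n − 1 = 6600 = 2^3 · 825, so s = 3 and d = 825.
5437^825 mod 6601 = 5452.

5452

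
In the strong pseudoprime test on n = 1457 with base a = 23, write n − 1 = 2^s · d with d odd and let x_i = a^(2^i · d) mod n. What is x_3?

n − 1 = 1456 = 2^4 · 91, so s = 4 and d = 91.
x_0 = 23^91 mod 1457 = 891.
x_1 = 891^2 mod 1457 = 1273.
x_2 = 1273^2 mod 1457 = 345.
x_3 = 345^2 mod 1457 = 1008.

1008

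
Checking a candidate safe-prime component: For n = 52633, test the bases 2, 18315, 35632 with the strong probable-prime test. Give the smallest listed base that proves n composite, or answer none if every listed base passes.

n − 1 = 52632 = 2^3 · 6579, so s = 3 and d = 6579.
Base 2: x_0 = 2^6579 mod 52633 = 1. x_0 = 1, so 2 is not a witness.
Base 18315: x_0 = 18315^6579 mod 52633 = 52632. x_0 = 52632 ≡ −1, so 18315 is not a witness.
Base 35632: x_0 = 35632^6579 mod 52633 = 1. x_0 = 1, so 35632 is not a witness.
No listed base is a witness for 52633.

none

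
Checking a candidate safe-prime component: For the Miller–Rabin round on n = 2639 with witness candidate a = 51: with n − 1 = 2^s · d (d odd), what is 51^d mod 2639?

2209

n − 1 = 2638 = 2^1 · 1319, so s = 1 and d = 1319.
51^1319 mod 2639 = 2209.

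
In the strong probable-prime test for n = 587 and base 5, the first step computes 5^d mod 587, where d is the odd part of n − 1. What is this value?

586

n − 1 = 586 = 2^1 · 293, so s = 1 and d = 293.
Repeated squaring mod 587: 5^1 ≡ 5, 5^2 ≡ 25, 5^4 ≡ 38, 5^8 ≡ 270, 5^16 ≡ 112, 5^32 ≡ 217, 5^64 ≡ 129, 5^128 ≡ 205, 5^256 ≡ 348.
293 = 256 + 32 + 4 + 1, so 5^293 ≡ 348·217·38·5 ≡ 586 (mod 587).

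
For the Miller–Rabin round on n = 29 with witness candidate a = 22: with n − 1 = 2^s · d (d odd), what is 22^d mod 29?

28

n − 1 = 28 = 2^2 · 7, so s = 2 and d = 7.
Repeated squaring mod 29: 22^1 ≡ 22, 22^2 ≡ 20, 22^4 ≡ 23.
7 = 4 + 2 + 1, so 22^7 ≡ 23·20·22 ≡ 28 (mod 29).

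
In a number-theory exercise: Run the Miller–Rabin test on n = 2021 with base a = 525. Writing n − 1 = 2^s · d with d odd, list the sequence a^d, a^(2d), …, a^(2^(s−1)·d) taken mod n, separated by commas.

n − 1 = 2020 = 2^2 · 505, so s = 2 and d = 505.
x_0 = 525^505 mod 2021 = 1557.
x_1 = 1557^2 mod 2021 = 1070.

1557, 1070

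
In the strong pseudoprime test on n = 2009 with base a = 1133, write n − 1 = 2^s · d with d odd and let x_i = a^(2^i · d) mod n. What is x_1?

554

n − 1 = 2008 = 2^3 · 251, so s = 3 and d = 251.
By repeated squaring, 1133^251 ≡ 1119 (mod 2009).
x_0 = 1119.
x_1 = 1119^2 mod 2009 = 554.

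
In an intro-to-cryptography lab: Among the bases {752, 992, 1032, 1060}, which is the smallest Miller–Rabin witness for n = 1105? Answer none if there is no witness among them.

n − 1 = 1104 = 2^4 · 69, so s = 4 and d = 69.
Base 752: x_0 = 752^69 mod 1105 = 242. x_0 is neither 1 nor 1104, so continue squaring. x_1 = 242^2 mod 1105 = 1104. x_1 ≡ −1, so 752 is not a witness.
Base 992: x_0 = 992^69 mod 1105 = 857. x_0 is neither 1 nor 1104, so continue squaring. x_1 = 857^2 mod 1105 = 729. x_2 = 729^2 mod 1105 = 1041. x_3 = 1041^2 mod 1105 = 781. Reached i = s−1 = 3 without hitting −1: 992 is a Miller–Rabin witness and 1105 is composite.
Base 1032: x_0 = 1032^69 mod 1105 = 122. x_0 is neither 1 nor 1104, so continue squaring. x_1 = 122^2 mod 1105 = 519. x_2 = 519^2 mod 1105 = 846. x_3 = 846^2 mod 1105 = 781. Reached i = s−1 = 3 without hitting −1: 1032 is a Miller–Rabin witness and 1105 is composite.
Base 1060: x_0 = 1060^69 mod 1105 = 840. x_0 is neither 1 nor 1104, so continue squaring. x_1 = 840^2 mod 1105 = 610. x_2 = 610^2 mod 1105 = 820. x_3 = 820^2 mod 1105 = 560. Reached i = s−1 = 3 without hitting −1: 1060 is a Miller–Rabin witness and 1105 is composite.
The smallest witness among the given bases is 992.

992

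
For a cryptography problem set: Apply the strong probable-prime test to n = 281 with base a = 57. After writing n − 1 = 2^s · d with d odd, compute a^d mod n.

n − 1 = 280 = 2^3 · 35, so s = 3 and d = 35.
Repeated squaring mod 281: 57^1 ≡ 57, 57^2 ≡ 158, 57^4 ≡ 236, 57^8 ≡ 58, 57^16 ≡ 273, 57^32 ≡ 64.
35 = 32 + 2 + 1, so 57^35 ≡ 64·158·57 ≡ 53 (mod 281).

53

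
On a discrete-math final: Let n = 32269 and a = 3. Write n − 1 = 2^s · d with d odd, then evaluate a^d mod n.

n − 1 = 32268 = 2^2 · 8067, so s = 2 and d = 8067.
3^8067 mod 32269 = 15790.

15790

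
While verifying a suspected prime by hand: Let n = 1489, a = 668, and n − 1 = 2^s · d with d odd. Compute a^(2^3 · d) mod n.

1488

n − 1 = 1488 = 2^4 · 93, so s = 4 and d = 93.
Repeated squaring mod 1489: 668^1 ≡ 668, 668^2 ≡ 1013, 668^4 ≡ 248, 668^8 ≡ 455, 668^16 ≡ 54, 668^32 ≡ 1427, 668^64 ≡ 866.
93 = 64 + 16 + 8 + 4 + 1, so 668^93 ≡ 866·54·455·248·668 ≡ 1300 (mod 1489).
x_0 = 1300.
x_1 = 1300^2 mod 1489 = 1474.
x_2 = 1474^2 mod 1489 = 225.
x_3 = 225^2 mod 1489 = 1488.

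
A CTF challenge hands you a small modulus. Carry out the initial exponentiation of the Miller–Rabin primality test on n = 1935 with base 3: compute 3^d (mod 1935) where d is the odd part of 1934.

1422

n − 1 = 1934 = 2^1 · 967, so s = 1 and d = 967.
Repeated squaring mod 1935: 3^1 ≡ 3, 3^2 ≡ 9, 3^4 ≡ 81, 3^8 ≡ 756, 3^16 ≡ 711, 3^32 ≡ 486, 3^64 ≡ 126, 3^128 ≡ 396, 3^256 ≡ 81, 3^512 ≡ 756.
967 = 512 + 256 + 128 + 64 + 4 + 2 + 1, so 3^967 ≡ 756·81·396·126·81·9·3 ≡ 1422 (mod 1935).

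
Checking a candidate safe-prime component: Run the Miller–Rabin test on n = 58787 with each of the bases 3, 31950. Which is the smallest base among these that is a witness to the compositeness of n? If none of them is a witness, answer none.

none

n − 1 = 58786 = 2^1 · 29393, so s = 1 and d = 29393.
Base 3: x_0 = 3^29393 mod 58787 = 1. x_0 = 1, so 3 is not a witness.
Base 31950: x_0 = 31950^29393 mod 58787 = 58786. x_0 = 58786 ≡ −1, so 31950 is not a witness.
No listed base is a witness for 58787.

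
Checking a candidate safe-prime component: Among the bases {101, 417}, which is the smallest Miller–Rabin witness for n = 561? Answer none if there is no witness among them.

417

n − 1 = 560 = 2^4 · 35, so s = 4 and d = 35.
Base 101: x_0 = 101^35 mod 561 = 560. x_0 = 560 ≡ −1, so 101 is not a witness.
Base 417: x_0 = 417^35 mod 561 = 219. x_0 is neither 1 nor 560, so continue squaring. x_1 = 219^2 mod 561 = 276. x_2 = 276^2 mod 561 = 441. x_3 = 441^2 mod 561 = 375. Reached i = s−1 = 3 without hitting −1: 417 is a Miller–Rabin witness and 561 is composite.
The smallest witness among the given bases is 417.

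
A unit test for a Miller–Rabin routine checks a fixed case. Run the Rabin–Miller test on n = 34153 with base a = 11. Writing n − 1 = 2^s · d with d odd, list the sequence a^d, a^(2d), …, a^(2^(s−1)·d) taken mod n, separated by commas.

22702, 12034, 8436

n − 1 = 34152 = 2^3 · 4269, so s = 3 and d = 4269.
x_0 = 11^4269 mod 34153 = 22702.
x_1 = 22702^2 mod 34153 = 12034.
x_2 = 12034^2 mod 34153 = 8436.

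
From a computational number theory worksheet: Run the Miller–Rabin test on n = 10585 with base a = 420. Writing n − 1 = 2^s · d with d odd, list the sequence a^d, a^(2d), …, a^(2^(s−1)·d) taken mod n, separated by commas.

n − 1 = 10584 = 2^3 · 1323, so s = 3 and d = 1323.
x_0 = 420^1323 mod 10585 = 10075.
x_1 = 10075^2 mod 10585 = 6060.
x_2 = 6060^2 mod 10585 = 4235.

10075, 6060, 4235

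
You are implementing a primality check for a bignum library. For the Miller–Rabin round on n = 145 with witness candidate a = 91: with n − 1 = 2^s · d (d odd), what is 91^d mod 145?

71

n − 1 = 144 = 2^4 · 9, so s = 4 and d = 9.
91^9 mod 145 = 71.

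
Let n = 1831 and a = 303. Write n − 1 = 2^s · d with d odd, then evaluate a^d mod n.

n − 1 = 1830 = 2^1 · 915, so s = 1 and d = 915.
303^915 mod 1831 = 1830.

1830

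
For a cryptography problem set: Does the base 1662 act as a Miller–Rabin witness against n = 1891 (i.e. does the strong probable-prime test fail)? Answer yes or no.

n − 1 = 1890 = 2^1 · 945, so s = 1 and d = 945.
Repeated squaring mod 1891: 1662^1 ≡ 1662, 1662^2 ≡ 1384, 1662^4 ≡ 1764, 1662^8 ≡ 1001, 1662^16 ≡ 1662, 1662^32 ≡ 1384, 1662^64 ≡ 1764, 1662^128 ≡ 1001, 1662^256 ≡ 1662, 1662^512 ≡ 1384.
945 = 512 + 256 + 128 + 32 + 16 + 1, so 1662^945 ≡ 1384·1662·1001·1384·1662·1662 ≡ 1 (mod 1891).
x_0 = 1662^945 mod 1891 = 1.
x_0 = 1, so 1662 is not a witness.

no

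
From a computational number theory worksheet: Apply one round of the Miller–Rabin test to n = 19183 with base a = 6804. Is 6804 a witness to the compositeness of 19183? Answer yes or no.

no

n − 1 = 19182 = 2^1 · 9591, so s = 1 and d = 9591.
Repeated squaring mod 19183: 6804^1 ≡ 6804, 6804^2 ≡ 5837, 6804^4 ≡ 1561, 6804^8 ≡ 480, 6804^16 ≡ 204, 6804^32 ≡ 3250, 6804^64 ≡ 11850, 6804^128 ≡ 2940, 6804^256 ≡ 11250, 6804^512 ≡ 12249, 6804^1024 ≡ 7758, 6804^2048 ≡ 9493, 6804^4096 ≡ 14498, 6804^8192 ≡ 3873.
9591 = 8192 + 1024 + 256 + 64 + 32 + 16 + 4 + 2 + 1, so 6804^9591 ≡ 3873·7758·11250·11850·3250·204·1561·5837·6804 ≡ 19182 (mod 19183).
x_0 = 6804^9591 mod 19183 = 19182.
x_0 = 19182 ≡ −1, so 6804 is not a witness.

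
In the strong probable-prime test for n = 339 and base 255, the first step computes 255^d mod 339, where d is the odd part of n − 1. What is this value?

84

n − 1 = 338 = 2^1 · 169, so s = 1 and d = 169.
Repeated squaring mod 339: 255^1 ≡ 255, 255^2 ≡ 276, 255^4 ≡ 240, 255^8 ≡ 309, 255^16 ≡ 222, 255^32 ≡ 129, 255^64 ≡ 30, 255^128 ≡ 222.
169 = 128 + 32 + 8 + 1, so 255^169 ≡ 222·129·309·255 ≡ 84 (mod 339).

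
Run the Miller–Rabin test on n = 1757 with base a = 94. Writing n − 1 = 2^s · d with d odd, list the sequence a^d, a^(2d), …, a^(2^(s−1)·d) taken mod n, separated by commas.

n − 1 = 1756 = 2^2 · 439, so s = 2 and d = 439.
x_0 = 94^439 mod 1757 = 507.
x_1 = 507^2 mod 1757 = 527.

507, 527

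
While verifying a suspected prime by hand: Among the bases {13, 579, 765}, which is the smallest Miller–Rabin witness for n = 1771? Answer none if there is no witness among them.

n − 1 = 1770 = 2^1 · 885, so s = 1 and d = 885.
Base 13: x_0 = 13^885 mod 1771 = 1154. x_0 ∉ {1, 1770} and s = 1, so 13 is a Miller–Rabin witness and 1771 is composite.
Base 579: x_0 = 579^885 mod 1771 = 1231. x_0 ∉ {1, 1770} and s = 1, so 579 is a Miller–Rabin witness and 1771 is composite.
Base 765: x_0 = 765^885 mod 1771 = 1198. x_0 ∉ {1, 1770} and s = 1, so 765 is a Miller–Rabin witness and 1771 is composite.
The smallest witness among the given bases is 13.

13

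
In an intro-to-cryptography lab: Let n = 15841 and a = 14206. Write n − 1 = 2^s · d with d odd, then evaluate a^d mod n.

4682

n − 1 = 15840 = 2^5 · 495, so s = 5 and d = 495.
14206^495 mod 15841 = 4682.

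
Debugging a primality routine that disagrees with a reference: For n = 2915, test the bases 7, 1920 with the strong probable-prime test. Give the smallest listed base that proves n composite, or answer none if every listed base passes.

7

n − 1 = 2914 = 2^1 · 1457, so s = 1 and d = 1457.
Base 7: x_0 = 7^1457 mod 2915 = 2657. x_0 ∉ {1, 2914} and s = 1, so 7 is a Miller–Rabin witness and 2915 is composite.
Base 1920: x_0 = 1920^1457 mod 2915 = 2450. x_0 ∉ {1, 2914} and s = 1, so 1920 is a Miller–Rabin witness and 2915 is composite.
The smallest witness among the given bases is 7.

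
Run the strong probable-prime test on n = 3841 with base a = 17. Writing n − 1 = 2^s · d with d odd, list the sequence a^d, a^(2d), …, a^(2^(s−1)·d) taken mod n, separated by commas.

2982, 409, 2118, 3477, 1902, 3223, 1665, 2864

n − 1 = 3840 = 2^8 · 15, so s = 8 and d = 15.
x_0 = 17^15 mod 3841 = 2982.
x_1 = 2982^2 mod 3841 = 409.
x_2 = 409^2 mod 3841 = 2118.
x_3 = 2118^2 mod 3841 = 3477.
x_4 = 3477^2 mod 3841 = 1902.
x_5 = 1902^2 mod 3841 = 3223.
x_6 = 3223^2 mod 3841 = 1665.
x_7 = 1665^2 mod 3841 = 2864.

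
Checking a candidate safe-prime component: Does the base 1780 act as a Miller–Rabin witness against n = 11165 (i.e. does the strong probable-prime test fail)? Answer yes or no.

yes

n − 1 = 11164 = 2^2 · 2791, so s = 2 and d = 2791.
x_0 = 1780^2791 mod 11165 = 7555.
x_0 is neither 1 nor 11164, so continue squaring.
x_1 = 7555^2 mod 11165 = 2545.
Reached i = s−1 = 1 without hitting −1: 1780 is a Miller–Rabin witness and 11165 is composite.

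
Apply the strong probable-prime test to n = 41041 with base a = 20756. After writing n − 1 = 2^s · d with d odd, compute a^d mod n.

n − 1 = 41040 = 2^4 · 2565, so s = 4 and d = 2565.
Repeated squaring mod 41041: 20756^1 ≡ 20756, 20756^2 ≡ 4159, 20756^4 ≡ 19020, 20756^8 ≡ 25026, 20756^16 ≡ 15016, 20756^32 ≡ 1002, 20756^64 ≡ 19020, 20756^128 ≡ 25026, 20756^256 ≡ 15016, 20756^512 ≡ 1002, 20756^1024 ≡ 19020, 20756^2048 ≡ 25026.
2565 = 2048 + 512 + 4 + 1, so 20756^2565 ≡ 25026·1002·19020·20756 ≡ 5741 (mod 41041).

5741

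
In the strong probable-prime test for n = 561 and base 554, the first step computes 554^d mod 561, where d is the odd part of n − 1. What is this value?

n − 1 = 560 = 2^4 · 35, so s = 4 and d = 35.
554^35 mod 561 = 320.

320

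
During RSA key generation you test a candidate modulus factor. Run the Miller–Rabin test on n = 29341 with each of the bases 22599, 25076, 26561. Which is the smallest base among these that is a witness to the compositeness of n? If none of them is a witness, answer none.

none

n − 1 = 29340 = 2^2 · 7335, so s = 2 and d = 7335.
Base 22599: x_0 = 22599^7335 mod 29341 = 15361. x_0 is neither 1 nor 29340, so continue squaring. x_1 = 15361^2 mod 29341 = 29340. x_1 ≡ −1, so 22599 is not a witness.
Base 25076: x_0 = 25076^7335 mod 29341 = 29340. x_0 = 29340 ≡ −1, so 25076 is not a witness.
Base 26561: x_0 = 26561^7335 mod 29341 = 26424. x_0 is neither 1 nor 29340, so continue squaring. x_1 = 26424^2 mod 29341 = 29340. x_1 ≡ −1, so 26561 is not a witness.
No listed base is a witness for 29341.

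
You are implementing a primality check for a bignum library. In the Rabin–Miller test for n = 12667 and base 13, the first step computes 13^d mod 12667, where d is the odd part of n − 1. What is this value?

n − 1 = 12666 = 2^1 · 6333, so s = 1 and d = 6333.
Repeated squaring mod 12667: 13^1 ≡ 13, 13^2 ≡ 169, 13^4 ≡ 3227, 13^8 ≡ 1255, 13^16 ≡ 4317, 13^32 ≡ 3332, 13^64 ≡ 5932, 13^128 ≡ 12365, 13^256 ≡ 2535, 13^512 ≡ 4056, 13^1024 ≡ 9370, 13^2048 ≡ 1923, 13^4096 ≡ 11832.
6333 = 4096 + 2048 + 128 + 32 + 16 + 8 + 4 + 1, so 13^6333 ≡ 11832·1923·12365·3332·4317·1255·3227·13 ≡ 12571 (mod 12667).

12571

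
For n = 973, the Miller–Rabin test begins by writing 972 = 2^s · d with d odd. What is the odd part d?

Halving: 972 → 486 → 243; 243 is odd.
So 972 = 2^2 · 243.

243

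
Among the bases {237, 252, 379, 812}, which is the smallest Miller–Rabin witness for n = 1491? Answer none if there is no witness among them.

n − 1 = 1490 = 2^1 · 745, so s = 1 and d = 745.
Base 237: x_0 = 237^745 mod 1491 = 321. x_0 ∉ {1, 1490} and s = 1, so 237 is a Miller–Rabin witness and 1491 is composite.
Base 252: x_0 = 252^745 mod 1491 = 105. x_0 ∉ {1, 1490} and s = 1, so 252 is a Miller–Rabin witness and 1491 is composite.
Base 379: x_0 = 379^745 mod 1491 = 463. x_0 ∉ {1, 1490} and s = 1, so 379 is a Miller–Rabin witness and 1491 is composite.
Base 812: x_0 = 812^745 mod 1491 = 1400. x_0 ∉ {1, 1490} and s = 1, so 812 is a Miller–Rabin witness and 1491 is composite.
The smallest witness among the given bases is 237.

237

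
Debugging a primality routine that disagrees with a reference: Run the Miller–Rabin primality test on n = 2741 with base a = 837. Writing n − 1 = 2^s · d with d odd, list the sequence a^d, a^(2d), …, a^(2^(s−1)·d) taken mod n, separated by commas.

n − 1 = 2740 = 2^2 · 685, so s = 2 and d = 685.
x_0 = 837^685 mod 2741 = 1.
x_1 = 1^2 mod 2741 = 1.

1, 1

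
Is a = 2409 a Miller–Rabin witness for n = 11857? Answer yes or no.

n − 1 = 11856 = 2^4 · 741, so s = 4 and d = 741.
x_0 = 2409^741 mod 11857 = 10503.
x_0 is neither 1 nor 11856, so continue squaring.
x_1 = 10503^2 mod 11857 = 7338.
x_2 = 7338^2 mod 11857 = 3607.
x_3 = 3607^2 mod 11857 = 3320.
Reached i = s−1 = 3 without hitting −1: 2409 is a Miller–Rabin witness and 11857 is composite.

yes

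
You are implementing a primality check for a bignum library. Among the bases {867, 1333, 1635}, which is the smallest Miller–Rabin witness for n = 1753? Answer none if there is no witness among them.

none

n − 1 = 1752 = 2^3 · 219, so s = 3 and d = 219.
Base 867: x_0 = 867^219 mod 1753 = 713. x_0 is neither 1 nor 1752, so continue squaring. x_1 = 713^2 mod 1753 = 1752. x_1 ≡ −1, so 867 is not a witness.
Base 1333: x_0 = 1333^219 mod 1753 = 713. x_0 is neither 1 nor 1752, so continue squaring. x_1 = 713^2 mod 1753 = 1752. x_1 ≡ −1, so 1333 is not a witness.
Base 1635: x_0 = 1635^219 mod 1753 = 1264. x_0 is neither 1 nor 1752, so continue squaring. x_1 = 1264^2 mod 1753 = 713. x_2 = 713^2 mod 1753 = 1752. x_2 ≡ −1, so 1635 is not a witness.
No listed base is a witness for 1753.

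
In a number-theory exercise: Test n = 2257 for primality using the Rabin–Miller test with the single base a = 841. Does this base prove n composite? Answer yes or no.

no

n − 1 = 2256 = 2^4 · 141, so s = 4 and d = 141.
x_0 = 841^141 mod 2257 = 2256.
x_0 = 2256 ≡ −1, so 841 is not a witness.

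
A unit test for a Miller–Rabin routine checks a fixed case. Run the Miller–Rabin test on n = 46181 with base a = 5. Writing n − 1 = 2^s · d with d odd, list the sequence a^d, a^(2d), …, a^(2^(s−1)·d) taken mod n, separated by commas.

1, 1

n − 1 = 46180 = 2^2 · 11545, so s = 2 and d = 11545.
x_0 = 5^11545 mod 46181 = 1.
x_1 = 1^2 mod 46181 = 1.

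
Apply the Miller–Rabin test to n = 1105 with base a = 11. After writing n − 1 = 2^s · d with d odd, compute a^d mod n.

996

n − 1 = 1104 = 2^4 · 69, so s = 4 and d = 69.
11^69 mod 1105 = 996.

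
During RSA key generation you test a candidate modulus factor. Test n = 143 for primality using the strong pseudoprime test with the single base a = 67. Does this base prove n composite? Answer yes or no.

n − 1 = 142 = 2^1 · 71, so s = 1 and d = 71.
Repeated squaring mod 143: 67^1 ≡ 67, 67^2 ≡ 56, 67^4 ≡ 133, 67^8 ≡ 100, 67^16 ≡ 133, 67^32 ≡ 100, 67^64 ≡ 133.
71 = 64 + 4 + 2 + 1, so 67^71 ≡ 133·133·56·67 ≡ 111 (mod 143).
x_0 = 67^71 mod 143 = 111.
x_0 ∉ {1, 142} and s = 1, so 67 is a Miller–Rabin witness and 143 is composite.

yes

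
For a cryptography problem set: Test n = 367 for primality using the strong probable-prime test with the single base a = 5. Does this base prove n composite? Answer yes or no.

no

n − 1 = 366 = 2^1 · 183, so s = 1 and d = 183.
x_0 = 5^183 mod 367 = 366.
x_0 = 366 ≡ −1, so 5 is not a witness.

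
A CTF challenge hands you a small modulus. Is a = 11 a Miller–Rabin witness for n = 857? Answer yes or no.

n − 1 = 856 = 2^3 · 107, so s = 3 and d = 107.
Repeated squaring mod 857: 11^1 ≡ 11, 11^2 ≡ 121, 11^4 ≡ 72, 11^8 ≡ 42, 11^16 ≡ 50, 11^32 ≡ 786, 11^64 ≡ 756.
107 = 64 + 32 + 8 + 2 + 1, so 11^107 ≡ 756·786·42·121·11 ≡ 351 (mod 857).
x_0 = 11^107 mod 857 = 351.
x_0 is neither 1 nor 856, so continue squaring.
x_1 = 351^2 mod 857 = 650.
x_2 = 650^2 mod 857 = 856.
x_2 ≡ −1, so 11 is not a witness.

no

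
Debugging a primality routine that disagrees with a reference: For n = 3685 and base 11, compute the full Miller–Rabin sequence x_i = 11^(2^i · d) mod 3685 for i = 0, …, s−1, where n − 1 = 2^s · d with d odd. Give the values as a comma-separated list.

n − 1 = 3684 = 2^2 · 921, so s = 2 and d = 921.
x_0 = 11^921 mod 3685 = 3201.
x_1 = 3201^2 mod 3685 = 2101.

3201, 2101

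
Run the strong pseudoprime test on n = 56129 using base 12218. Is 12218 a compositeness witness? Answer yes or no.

n − 1 = 56128 = 2^6 · 877, so s = 6 and d = 877.
x_0 = 12218^877 mod 56129 = 22837.
x_0 is neither 1 nor 56128, so continue squaring.
x_1 = 22837^2 mod 56129 = 34030.
x_2 = 34030^2 mod 56129 = 43501.
x_3 = 43501^2 mod 56129 = 3895.
x_4 = 3895^2 mod 56129 = 16195.
x_5 = 16195^2 mod 56129 = 43337.
Reached i = s−1 = 5 without hitting −1: 12218 is a Miller–Rabin witness and 56129 is composite.

yes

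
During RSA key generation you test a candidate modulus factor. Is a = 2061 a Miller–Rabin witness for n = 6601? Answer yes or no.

yes

n − 1 = 6600 = 2^3 · 825, so s = 3 and d = 825.
x_0 = 2061^825 mod 6601 = 4507.
x_0 is neither 1 nor 6600, so continue squaring.
x_1 = 4507^2 mod 6601 = 1772.
x_2 = 1772^2 mod 6601 = 4509.
Reached i = s−1 = 2 without hitting −1: 2061 is a Miller–Rabin witness and 6601 is composite.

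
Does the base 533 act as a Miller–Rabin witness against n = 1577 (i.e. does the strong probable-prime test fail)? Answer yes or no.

yes

n − 1 = 1576 = 2^3 · 197, so s = 3 and d = 197.
x_0 = 533^197 mod 1577 = 875.
x_0 is neither 1 nor 1576, so continue squaring.
x_1 = 875^2 mod 1577 = 780.
x_2 = 780^2 mod 1577 = 1255.
Reached i = s−1 = 2 without hitting −1: 533 is a Miller–Rabin witness and 1577 is composite.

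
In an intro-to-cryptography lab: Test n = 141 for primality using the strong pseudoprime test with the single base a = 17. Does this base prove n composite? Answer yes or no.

yes

n − 1 = 140 = 2^2 · 35, so s = 2 and d = 35.
x_0 = 17^35 mod 141 = 8.
x_0 is neither 1 nor 140, so continue squaring.
x_1 = 8^2 mod 141 = 64.
Reached i = s−1 = 1 without hitting −1: 17 is a Miller–Rabin witness and 141 is composite.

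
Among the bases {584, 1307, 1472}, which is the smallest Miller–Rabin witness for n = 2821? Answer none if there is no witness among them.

1307

n − 1 = 2820 = 2^2 · 705, so s = 2 and d = 705.
Base 584: x_0 = 584^705 mod 2821 = 2820. x_0 = 2820 ≡ −1, so 584 is not a witness.
Base 1307: x_0 = 1307^705 mod 2821 = 125. x_0 is neither 1 nor 2820, so continue squaring. x_1 = 125^2 mod 2821 = 1520. Reached i = s−1 = 1 without hitting −1: 1307 is a Miller–Rabin witness and 2821 is composite.
Base 1472: x_0 = 1472^705 mod 2821 = 92. x_0 is neither 1 nor 2820, so continue squaring. x_1 = 92^2 mod 2821 = 1. x_1 = 1 but x_0 ≠ ±1, a nontrivial square root of 1 — 1472 is a witness and 2821 is composite.
The smallest witness among the given bases is 1307.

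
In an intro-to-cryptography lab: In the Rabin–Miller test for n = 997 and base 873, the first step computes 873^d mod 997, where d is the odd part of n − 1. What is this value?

n − 1 = 996 = 2^2 · 249, so s = 2 and d = 249.
Repeated squaring mod 997: 873^1 ≡ 873, 873^2 ≡ 421, 873^4 ≡ 772, 873^8 ≡ 775, 873^16 ≡ 431, 873^32 ≡ 319, 873^64 ≡ 67, 873^128 ≡ 501.
249 = 128 + 64 + 32 + 16 + 8 + 1, so 873^249 ≡ 501·67·319·431·775·873 ≡ 996 (mod 997).

996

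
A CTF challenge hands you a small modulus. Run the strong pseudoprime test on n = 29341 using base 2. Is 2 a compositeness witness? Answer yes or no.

n − 1 = 29340 = 2^2 · 7335, so s = 2 and d = 7335.
x_0 = 2^7335 mod 29341 = 26424.
x_0 is neither 1 nor 29340, so continue squaring.
x_1 = 26424^2 mod 29341 = 29340.
x_1 ≡ −1, so 2 is not a witness.

no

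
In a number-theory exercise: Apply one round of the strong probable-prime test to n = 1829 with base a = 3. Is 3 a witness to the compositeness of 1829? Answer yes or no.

yes

n − 1 = 1828 = 2^2 · 457, so s = 2 and d = 457.
x_0 = 3^457 mod 1829 = 1195.
x_0 is neither 1 nor 1828, so continue squaring.
x_1 = 1195^2 mod 1829 = 1405.
Reached i = s−1 = 1 without hitting −1: 3 is a Miller–Rabin witness and 1829 is composite.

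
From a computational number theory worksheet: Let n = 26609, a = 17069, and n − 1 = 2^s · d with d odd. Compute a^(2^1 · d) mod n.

n − 1 = 26608 = 2^4 · 1663, so s = 4 and d = 1663.
x_0 = 17069^1663 mod 26609 = 17606.
x_1 = 17606^2 mod 26609 = 2995.

2995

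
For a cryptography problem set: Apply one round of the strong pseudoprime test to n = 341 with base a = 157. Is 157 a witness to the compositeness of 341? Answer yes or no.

n − 1 = 340 = 2^2 · 85, so s = 2 and d = 85.
x_0 = 157^85 mod 341 = 1.
x_0 = 1, so 157 is not a witness.

no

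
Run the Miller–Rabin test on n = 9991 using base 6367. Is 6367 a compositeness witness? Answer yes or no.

yes

n − 1 = 9990 = 2^1 · 4995, so s = 1 and d = 4995.
x_0 = 6367^4995 mod 9991 = 6207.
x_0 ∉ {1, 9990} and s = 1, so 6367 is a Miller–Rabin witness and 9991 is composite.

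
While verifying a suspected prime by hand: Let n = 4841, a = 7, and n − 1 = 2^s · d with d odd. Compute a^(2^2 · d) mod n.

n − 1 = 4840 = 2^3 · 605, so s = 3 and d = 605.
x_0 = 7^605 mod 4841 = 4239.
x_1 = 4239^2 mod 4841 = 4170.
x_2 = 4170^2 mod 4841 = 28.

28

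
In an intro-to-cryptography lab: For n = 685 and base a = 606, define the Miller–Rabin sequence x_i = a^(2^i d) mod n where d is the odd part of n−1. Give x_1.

n − 1 = 684 = 2^2 · 171, so s = 2 and d = 171.
x_0 = 606^171 mod 685 = 46.
x_1 = 46^2 mod 685 = 61.

61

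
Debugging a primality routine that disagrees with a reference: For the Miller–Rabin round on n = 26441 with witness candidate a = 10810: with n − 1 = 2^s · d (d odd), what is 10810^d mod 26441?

19012

n − 1 = 26440 = 2^3 · 3305, so s = 3 and d = 3305.
10810^3305 mod 26441 = 19012.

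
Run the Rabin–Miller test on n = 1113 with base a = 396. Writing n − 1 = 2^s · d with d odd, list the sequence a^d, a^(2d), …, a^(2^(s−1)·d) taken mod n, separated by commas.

n − 1 = 1112 = 2^3 · 139, so s = 3 and d = 139.
x_0 = 396^139 mod 1113 = 60.
x_1 = 60^2 mod 1113 = 261.
x_2 = 261^2 mod 1113 = 228.

60, 261, 228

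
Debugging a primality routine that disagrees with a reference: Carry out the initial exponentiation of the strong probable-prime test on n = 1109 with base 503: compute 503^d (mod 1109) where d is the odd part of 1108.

n − 1 = 1108 = 2^2 · 277, so s = 2 and d = 277.
Repeated squaring mod 1109: 503^1 ≡ 503, 503^2 ≡ 157, 503^4 ≡ 251, 503^8 ≡ 897, 503^16 ≡ 584, 503^32 ≡ 593, 503^64 ≡ 96, 503^128 ≡ 344, 503^256 ≡ 782.
277 = 256 + 16 + 4 + 1, so 503^277 ≡ 782·584·251·503 ≡ 354 (mod 1109).

354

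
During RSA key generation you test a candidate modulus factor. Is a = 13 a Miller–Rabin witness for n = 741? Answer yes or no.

yes

n − 1 = 740 = 2^2 · 185, so s = 2 and d = 185.
x_0 = 13^185 mod 741 = 52.
x_0 is neither 1 nor 740, so continue squaring.
x_1 = 52^2 mod 741 = 481.
Reached i = s−1 = 1 without hitting −1: 13 is a Miller–Rabin witness and 741 is composite.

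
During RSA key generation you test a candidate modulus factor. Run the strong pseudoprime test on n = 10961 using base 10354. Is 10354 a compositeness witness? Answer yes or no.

n − 1 = 10960 = 2^4 · 685, so s = 4 and d = 685.
x_0 = 10354^685 mod 10961 = 517.
x_0 is neither 1 nor 10960, so continue squaring.
x_1 = 517^2 mod 10961 = 4225.
x_2 = 4225^2 mod 10961 = 6117.
x_3 = 6117^2 mod 10961 = 7796.
Reached i = s−1 = 3 without hitting −1: 10354 is a Miller–Rabin witness and 10961 is composite.

yes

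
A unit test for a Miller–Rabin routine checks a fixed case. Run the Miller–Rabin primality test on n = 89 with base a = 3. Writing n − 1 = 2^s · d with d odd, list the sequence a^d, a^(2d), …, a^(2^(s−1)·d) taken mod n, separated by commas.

37, 34, 88

n − 1 = 88 = 2^3 · 11, so s = 3 and d = 11.
x_0 = 3^11 mod 89 = 37.
x_1 = 37^2 mod 89 = 34.
x_2 = 34^2 mod 89 = 88.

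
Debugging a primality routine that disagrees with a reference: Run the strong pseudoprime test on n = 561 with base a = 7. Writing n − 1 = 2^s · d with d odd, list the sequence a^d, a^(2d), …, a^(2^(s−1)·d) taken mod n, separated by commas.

n − 1 = 560 = 2^4 · 35, so s = 4 and d = 35.
x_0 = 7^35 mod 561 = 241.
x_1 = 241^2 mod 561 = 298.
x_2 = 298^2 mod 561 = 166.
x_3 = 166^2 mod 561 = 67.

241, 298, 166, 67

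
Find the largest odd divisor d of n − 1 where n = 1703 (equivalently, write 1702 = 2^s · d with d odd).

Halving: 1702 → 851; 851 is odd.
So 1702 = 2^1 · 851.

851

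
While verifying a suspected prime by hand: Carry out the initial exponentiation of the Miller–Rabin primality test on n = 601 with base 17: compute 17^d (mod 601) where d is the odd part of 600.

n − 1 = 600 = 2^3 · 75, so s = 3 and d = 75.
17^75 mod 601 = 542.

542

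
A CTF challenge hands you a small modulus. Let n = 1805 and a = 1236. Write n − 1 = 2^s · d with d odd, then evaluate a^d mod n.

n − 1 = 1804 = 2^2 · 451, so s = 2 and d = 451.
Repeated squaring mod 1805: 1236^1 ≡ 1236, 1236^2 ≡ 666, 1236^4 ≡ 1331, 1236^8 ≡ 856, 1236^16 ≡ 1711, 1236^32 ≡ 1616, 1236^64 ≡ 1426, 1236^128 ≡ 1046, 1236^256 ≡ 286.
451 = 256 + 128 + 64 + 2 + 1, so 1236^451 ≡ 286·1046·1426·666·1236 ≡ 1046 (mod 1805).

1046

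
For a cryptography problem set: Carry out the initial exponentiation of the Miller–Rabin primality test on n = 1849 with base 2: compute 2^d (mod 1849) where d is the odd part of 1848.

n − 1 = 1848 = 2^3 · 231, so s = 3 and d = 231.
Repeated squaring mod 1849: 2^1 ≡ 2, 2^2 ≡ 4, 2^4 ≡ 16, 2^8 ≡ 256, 2^16 ≡ 821, 2^32 ≡ 1005, 2^64 ≡ 471, 2^128 ≡ 1810.
231 = 128 + 64 + 32 + 4 + 2 + 1, so 2^231 ≡ 1810·471·1005·16·4·2 ≡ 558 (mod 1849).

558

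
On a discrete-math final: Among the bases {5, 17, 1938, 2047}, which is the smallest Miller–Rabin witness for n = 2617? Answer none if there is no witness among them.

none

n − 1 = 2616 = 2^3 · 327, so s = 3 and d = 327.
Base 5: x_0 = 5^327 mod 2617 = 608. x_0 is neither 1 nor 2616, so continue squaring. x_1 = 608^2 mod 2617 = 667. x_2 = 667^2 mod 2617 = 2616. x_2 ≡ −1, so 5 is not a witness.
Base 17: x_0 = 17^327 mod 2617 = 1. x_0 = 1, so 17 is not a witness.
Base 1938: x_0 = 1938^327 mod 2617 = 608. x_0 is neither 1 nor 2616, so continue squaring. x_1 = 608^2 mod 2617 = 667. x_2 = 667^2 mod 2617 = 2616. x_2 ≡ −1, so 1938 is not a witness.
Base 2047: x_0 = 2047^327 mod 2617 = 1950. x_0 is neither 1 nor 2616, so continue squaring. x_1 = 1950^2 mod 2617 = 2616. x_1 ≡ −1, so 2047 is not a witness.
No listed base is a witness for 2617.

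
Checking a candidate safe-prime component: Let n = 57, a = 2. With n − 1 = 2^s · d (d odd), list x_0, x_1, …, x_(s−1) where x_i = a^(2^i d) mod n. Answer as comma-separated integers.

n − 1 = 56 = 2^3 · 7, so s = 3 and d = 7.
x_0 = 2^7 mod 57 = 14.
x_1 = 14^2 mod 57 = 25.
x_2 = 25^2 mod 57 = 55.

14, 25, 55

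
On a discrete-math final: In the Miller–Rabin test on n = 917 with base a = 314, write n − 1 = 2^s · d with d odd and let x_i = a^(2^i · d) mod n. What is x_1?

n − 1 = 916 = 2^2 · 229, so s = 2 and d = 229.
Repeated squaring mod 917: 314^1 ≡ 314, 314^2 ≡ 477, 314^4 ≡ 113, 314^8 ≡ 848, 314^16 ≡ 176, 314^32 ≡ 715, 314^64 ≡ 456, 314^128 ≡ 694.
229 = 128 + 64 + 32 + 4 + 1, so 314^229 ≡ 694·456·715·113·314 ≡ 62 (mod 917).
x_0 = 62.
x_1 = 62^2 mod 917 = 176.

176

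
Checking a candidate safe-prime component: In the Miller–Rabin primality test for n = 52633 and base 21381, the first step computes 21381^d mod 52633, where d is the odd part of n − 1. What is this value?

n − 1 = 52632 = 2^3 · 6579, so s = 3 and d = 6579.
21381^6579 mod 52633 = 26060.

26060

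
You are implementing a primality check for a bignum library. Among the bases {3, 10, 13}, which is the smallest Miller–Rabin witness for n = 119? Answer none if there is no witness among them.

n − 1 = 118 = 2^1 · 59, so s = 1 and d = 59.
Base 3: x_0 = 3^59 mod 119 = 75. x_0 ∉ {1, 118} and s = 1, so 3 is a Miller–Rabin witness and 119 is composite.
Base 10: x_0 = 10^59 mod 119 = 54. x_0 ∉ {1, 118} and s = 1, so 10 is a Miller–Rabin witness and 119 is composite.
Base 13: x_0 = 13^59 mod 119 = 55. x_0 ∉ {1, 118} and s = 1, so 13 is a Miller–Rabin witness and 119 is composite.
The smallest witness among the given bases is 3.

3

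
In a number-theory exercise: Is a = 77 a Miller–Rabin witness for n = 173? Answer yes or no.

no

n − 1 = 172 = 2^2 · 43, so s = 2 and d = 43.
x_0 = 77^43 mod 173 = 172.
x_0 = 172 ≡ −1, so 77 is not a witness.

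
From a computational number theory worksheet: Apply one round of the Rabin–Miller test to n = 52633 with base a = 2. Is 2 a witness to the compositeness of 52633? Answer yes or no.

n − 1 = 52632 = 2^3 · 6579, so s = 3 and d = 6579.
Repeated squaring mod 52633: 2^1 ≡ 2, 2^2 ≡ 4, 2^4 ≡ 16, 2^8 ≡ 256, 2^16 ≡ 12903, 2^32 ≡ 9230, 2^64 ≡ 32706, 2^128 ≡ 21977, 2^256 ≡ 28121, 2^512 ≡ 32449, 2^1024 ≡ 14436, 2^2048 ≡ 24049, 2^4096 ≡ 22997.
6579 = 4096 + 2048 + 256 + 128 + 32 + 16 + 2 + 1, so 2^6579 ≡ 22997·24049·28121·21977·9230·12903·4·2 ≡ 1 (mod 52633).
x_0 = 2^6579 mod 52633 = 1.
x_0 = 1, so 2 is not a witness.

no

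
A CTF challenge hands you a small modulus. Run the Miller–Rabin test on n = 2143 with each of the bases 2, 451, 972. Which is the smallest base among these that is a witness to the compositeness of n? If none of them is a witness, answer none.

none

n − 1 = 2142 = 2^1 · 1071, so s = 1 and d = 1071.
Base 2: x_0 = 2^1071 mod 2143 = 1. x_0 = 1, so 2 is not a witness.
Base 451: x_0 = 451^1071 mod 2143 = 1. x_0 = 1, so 451 is not a witness.
Base 972: x_0 = 972^1071 mod 2143 = 2142. x_0 = 2142 ≡ −1, so 972 is not a witness.
No listed base is a witness for 2143.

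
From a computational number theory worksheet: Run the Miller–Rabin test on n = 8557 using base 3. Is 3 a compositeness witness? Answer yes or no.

n − 1 = 8556 = 2^2 · 2139, so s = 2 and d = 2139.
x_0 = 3^2139 mod 8557 = 7920.
x_0 is neither 1 nor 8556, so continue squaring.
x_1 = 7920^2 mod 8557 = 3590.
Reached i = s−1 = 1 without hitting −1: 3 is a Miller–Rabin witness and 8557 is composite.

yes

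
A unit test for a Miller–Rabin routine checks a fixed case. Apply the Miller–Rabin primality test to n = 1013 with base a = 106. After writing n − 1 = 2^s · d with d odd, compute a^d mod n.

968

n − 1 = 1012 = 2^2 · 253, so s = 2 and d = 253.
Repeated squaring mod 1013: 106^1 ≡ 106, 106^2 ≡ 93, 106^4 ≡ 545, 106^8 ≡ 216, 106^16 ≡ 58, 106^32 ≡ 325, 106^64 ≡ 273, 106^128 ≡ 580.
253 = 128 + 64 + 32 + 16 + 8 + 4 + 1, so 106^253 ≡ 580·273·325·58·216·545·106 ≡ 968 (mod 1013).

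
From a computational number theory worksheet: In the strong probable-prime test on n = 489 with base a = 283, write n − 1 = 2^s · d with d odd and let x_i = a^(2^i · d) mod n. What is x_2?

43

n − 1 = 488 = 2^3 · 61, so s = 3 and d = 61.
x_0 = 283^61 mod 489 = 238.
x_1 = 238^2 mod 489 = 409.
x_2 = 409^2 mod 489 = 43.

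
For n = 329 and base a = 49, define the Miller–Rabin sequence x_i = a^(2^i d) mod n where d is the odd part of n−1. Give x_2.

196

n − 1 = 328 = 2^3 · 41, so s = 3 and d = 41.
x_0 = 49^41 mod 329 = 119.
x_1 = 119^2 mod 329 = 14.
x_2 = 14^2 mod 329 = 196.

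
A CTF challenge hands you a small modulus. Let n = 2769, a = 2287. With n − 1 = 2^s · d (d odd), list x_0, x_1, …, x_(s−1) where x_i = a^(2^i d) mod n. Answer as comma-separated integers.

1000, 391, 586, 40

n − 1 = 2768 = 2^4 · 173, so s = 4 and d = 173.
x_0 = 2287^173 mod 2769 = 1000.
x_1 = 1000^2 mod 2769 = 391.
x_2 = 391^2 mod 2769 = 586.
x_3 = 586^2 mod 2769 = 40.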